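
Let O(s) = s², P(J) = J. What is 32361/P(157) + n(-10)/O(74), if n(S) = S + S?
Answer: 44301424/214933 ≈ 206.12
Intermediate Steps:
n(S) = 2*S
32361/P(157) + n(-10)/O(74) = 32361/157 + (2*(-10))/(74²) = 32361*(1/157) - 20/5476 = 32361/157 - 20*1/5476 = 32361/157 - 5/1369 = 44301424/214933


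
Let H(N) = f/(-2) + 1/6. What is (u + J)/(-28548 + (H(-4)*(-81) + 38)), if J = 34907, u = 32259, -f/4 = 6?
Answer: -134332/58991 ≈ -2.2772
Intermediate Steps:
f = -24 (f = -4*6 = -24)
H(N) = 73/6 (H(N) = -24/(-2) + 1/6 = -24*(-½) + 1*(⅙) = 12 + ⅙ = 73/6)
(u + J)/(-28548 + (H(-4)*(-81) + 38)) = (32259 + 34907)/(-28548 + ((73/6)*(-81) + 38)) = 67166/(-28548 + (-1971/2 + 38)) = 67166/(-28548 - 1895/2) = 67166/(-58991/2) = 67166*(-2/58991) = -134332/58991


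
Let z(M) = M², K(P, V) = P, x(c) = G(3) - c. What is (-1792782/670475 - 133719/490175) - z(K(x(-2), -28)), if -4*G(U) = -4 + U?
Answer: -336924570777/42067210640 ≈ -8.0092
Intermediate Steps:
G(U) = 1 - U/4 (G(U) = -(-4 + U)/4 = 1 - U/4)
x(c) = ¼ - c (x(c) = (1 - ¼*3) - c = (1 - ¾) - c = ¼ - c)
(-1792782/670475 - 133719/490175) - z(K(x(-2), -28)) = (-1792782/670475 - 133719/490175) - (¼ - 1*(-2))² = (-1792782*1/670475 - 133719*1/490175) - (¼ + 2)² = (-1792782/670475 - 133719/490175) - (9/4)² = -7747457307/2629200665 - 1*81/16 = -7747457307/2629200665 - 81/16 = -336924570777/42067210640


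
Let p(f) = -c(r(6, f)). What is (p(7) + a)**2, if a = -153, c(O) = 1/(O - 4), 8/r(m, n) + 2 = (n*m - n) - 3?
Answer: 73153809/3136 ≈ 23327.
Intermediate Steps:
r(m, n) = 8/(-5 - n + m*n) (r(m, n) = 8/(-2 + ((n*m - n) - 3)) = 8/(-2 + ((m*n - n) - 3)) = 8/(-2 + ((-n + m*n) - 3)) = 8/(-2 + (-3 - n + m*n)) = 8/(-5 - n + m*n))
c(O) = 1/(-4 + O)
p(f) = -1/(-4 + 8/(-5 + 5*f)) (p(f) = -1/(-4 + 8/(-5 - f + 6*f)) = -1/(-4 + 8/(-5 + 5*f)))
(p(7) + a)**2 = (5*(1 - 1*7)/(4*(7 - 5*7)) - 153)**2 = (5*(1 - 7)/(4*(7 - 35)) - 153)**2 = ((5/4)*(-6)/(-28) - 153)**2 = ((5/4)*(-1/28)*(-6) - 153)**2 = (15/56 - 153)**2 = (-8553/56)**2 = 73153809/3136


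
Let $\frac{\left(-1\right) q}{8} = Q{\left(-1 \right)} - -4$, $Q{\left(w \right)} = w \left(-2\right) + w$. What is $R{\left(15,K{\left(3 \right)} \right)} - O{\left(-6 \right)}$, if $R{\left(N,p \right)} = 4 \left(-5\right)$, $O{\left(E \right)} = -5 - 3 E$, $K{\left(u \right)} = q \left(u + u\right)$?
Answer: $-33$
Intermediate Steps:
$Q{\left(w \right)} = - w$ ($Q{\left(w \right)} = - 2 w + w = - w$)
$q = -40$ ($q = - 8 \left(\left(-1\right) \left(-1\right) - -4\right) = - 8 \left(1 + 4\right) = \left(-8\right) 5 = -40$)
$K{\left(u \right)} = - 80 u$ ($K{\left(u \right)} = - 40 \left(u + u\right) = - 40 \cdot 2 u = - 80 u$)
$R{\left(N,p \right)} = -20$
$R{\left(15,K{\left(3 \right)} \right)} - O{\left(-6 \right)} = -20 - \left(-5 - -18\right) = -20 - \left(-5 + 18\right) = -20 - 13 = -33$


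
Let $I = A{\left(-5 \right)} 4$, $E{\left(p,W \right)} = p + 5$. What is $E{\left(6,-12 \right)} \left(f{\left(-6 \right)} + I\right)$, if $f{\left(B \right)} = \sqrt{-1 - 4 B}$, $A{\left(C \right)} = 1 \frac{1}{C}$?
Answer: $- \frac{44}{5} + 11 \sqrt{23} \approx 43.954$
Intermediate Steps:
$A{\left(C \right)} = \frac{1}{C}$
$E{\left(p,W \right)} = 5 + p$
$I = - \frac{4}{5}$ ($I = \frac{1}{-5} \cdot 4 = \left(- \frac{1}{5}\right) 4 = - \frac{4}{5} \approx -0.8$)
$E{\left(6,-12 \right)} \left(f{\left(-6 \right)} + I\right) = \left(5 + 6\right) \left(\sqrt{-1 - -24} - \frac{4}{5}\right) = 11 \left(\sqrt{-1 + 24} - \frac{4}{5}\right) = 11 \left(\sqrt{23} - \frac{4}{5}\right) = 11 \left(- \frac{4}{5} + \sqrt{23}\right) = - \frac{44}{5} + 11 \sqrt{23}$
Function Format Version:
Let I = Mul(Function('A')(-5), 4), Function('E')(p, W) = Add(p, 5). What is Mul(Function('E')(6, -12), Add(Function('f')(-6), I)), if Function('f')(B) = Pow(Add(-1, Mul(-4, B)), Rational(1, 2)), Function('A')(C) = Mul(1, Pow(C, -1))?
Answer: Add(Rational(-44, 5), Mul(11, Pow(23, Rational(1, 2)))) ≈ 43.954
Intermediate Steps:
Function('A')(C) = Pow(C, -1)
Function('E')(p, W) = Add(5, p)
I = Rational(-4, 5) (I = Mul(Pow(-5, -1), 4) = Mul(Rational(-1, 5), 4) = Rational(-4, 5) ≈ -0.80000)
Mul(Function('E')(6, -12), Add(Function('f')(-6), I)) = Mul(Add(5, 6), Add(Pow(Add(-1, Mul(-4, -6)), Rational(1, 2)), Rational(-4, 5))) = Mul(11, Add(Pow(Add(-1, 24), Rational(1, 2)), Rational(-4, 5))) = Mul(11, Add(Pow(23, Rational(1, 2)), Rational(-4, 5))) = Mul(11, Add(Rational(-4, 5), Pow(23, Rational(1, 2)))) = Add(Rational(-44, 5), Mul(11, Pow(23, Rational(1, 2))))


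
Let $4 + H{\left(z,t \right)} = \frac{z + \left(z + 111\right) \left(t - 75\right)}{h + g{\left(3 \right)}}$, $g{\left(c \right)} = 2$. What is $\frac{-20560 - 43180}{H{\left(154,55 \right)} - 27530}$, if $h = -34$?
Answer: $\frac{1019840}{437971} \approx 2.3286$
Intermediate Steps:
$H{\left(z,t \right)} = -4 - \frac{z}{32} - \frac{\left(-75 + t\right) \left(111 + z\right)}{32}$ ($H{\left(z,t \right)} = -4 + \frac{z + \left(z + 111\right) \left(t - 75\right)}{-34 + 2} = -4 + \frac{z + \left(111 + z\right) \left(-75 + t\right)}{-32} = -4 + \left(z + \left(-75 + t\right) \left(111 + z\right)\right) \left(- \frac{1}{32}\right) = -4 - \left(\frac{z}{32} + \frac{\left(-75 + t\right) \left(111 + z\right)}{32}\right) = -4 - \frac{z}{32} - \frac{\left(-75 + t\right) \left(111 + z\right)}{32}$)
$\frac{-20560 - 43180}{H{\left(154,55 \right)} - 27530} = \frac{-20560 - 43180}{\left(\frac{8197}{32} - \frac{6105}{32} + \frac{37}{16} \cdot 154 - \frac{55}{32} \cdot 154\right) - 27530} = - \frac{63740}{\left(\frac{8197}{32} - \frac{6105}{32} + \frac{2849}{8} - \frac{4235}{16}\right) - 27530} = - \frac{63740}{\frac{2509}{16} - 27530} = - \frac{63740}{- \frac{437971}{16}} = \left(-63740\right) \left(- \frac{16}{437971}\right) = \frac{1019840}{437971}$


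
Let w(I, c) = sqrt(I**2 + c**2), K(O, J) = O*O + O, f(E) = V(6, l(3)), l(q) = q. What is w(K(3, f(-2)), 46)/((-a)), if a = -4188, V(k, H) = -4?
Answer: sqrt(565)/2094 ≈ 0.011351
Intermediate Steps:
f(E) = -4
K(O, J) = O + O**2 (K(O, J) = O**2 + O = O + O**2)
w(K(3, f(-2)), 46)/((-a)) = sqrt((3*(1 + 3))**2 + 46**2)/((-1*(-4188))) = sqrt((3*4)**2 + 2116)/4188 = sqrt(12**2 + 2116)*(1/4188) = sqrt(144 + 2116)*(1/4188) = sqrt(2260)*(1/4188) = (2*sqrt(565))*(1/4188) = sqrt(565)/2094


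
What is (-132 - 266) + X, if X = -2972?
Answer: -3370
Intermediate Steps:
(-132 - 266) + X = (-132 - 266) - 2972 = -398 - 2972 = -3370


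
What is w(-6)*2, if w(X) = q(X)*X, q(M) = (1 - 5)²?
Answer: -192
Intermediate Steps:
q(M) = 16 (q(M) = (-4)² = 16)
w(X) = 16*X
w(-6)*2 = (16*(-6))*2 = -96*2 = -192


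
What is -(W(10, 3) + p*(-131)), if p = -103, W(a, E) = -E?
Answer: -13490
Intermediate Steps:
-(W(10, 3) + p*(-131)) = -(-1*3 - 103*(-131)) = -(-3 + 13493) = -1*13490 = -13490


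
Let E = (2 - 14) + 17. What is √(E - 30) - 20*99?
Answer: -1980 + 5*I ≈ -1980.0 + 5.0*I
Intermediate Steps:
E = 5 (E = -12 + 17 = 5)
√(E - 30) - 20*99 = √(5 - 30) - 20*99 = √(-25) - 1980 = 5*I - 1980 = -1980 + 5*I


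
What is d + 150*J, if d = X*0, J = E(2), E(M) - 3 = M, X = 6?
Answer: 750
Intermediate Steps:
E(M) = 3 + M
J = 5 (J = 3 + 2 = 5)
d = 0 (d = 6*0 = 0)
d + 150*J = 0 + 150*5 = 0 + 750 = 750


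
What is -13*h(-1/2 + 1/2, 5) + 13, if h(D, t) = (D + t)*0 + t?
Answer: -52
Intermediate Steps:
h(D, t) = t (h(D, t) = 0 + t = t)
-13*h(-1/2 + 1/2, 5) + 13 = -13*5 + 13 = -65 + 13 = -52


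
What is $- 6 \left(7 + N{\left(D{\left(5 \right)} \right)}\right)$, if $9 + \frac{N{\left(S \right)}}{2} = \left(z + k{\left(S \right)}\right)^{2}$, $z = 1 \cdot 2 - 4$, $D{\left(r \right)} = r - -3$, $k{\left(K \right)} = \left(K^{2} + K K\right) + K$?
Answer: $-215406$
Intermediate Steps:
$k{\left(K \right)} = K + 2 K^{2}$ ($k{\left(K \right)} = \left(K^{2} + K^{2}\right) + K = 2 K^{2} + K = K + 2 K^{2}$)
$D{\left(r \right)} = 3 + r$ ($D{\left(r \right)} = r + 3 = 3 + r$)
$z = -2$ ($z = 2 - 4 = -2$)
$N{\left(S \right)} = -18 + 2 \left(-2 + S \left(1 + 2 S\right)\right)^{2}$
$- 6 \left(7 + N{\left(D{\left(5 \right)} \right)}\right) = - 6 \left(7 - \left(18 - 2 \left(-2 + \left(3 + 5\right) \left(1 + 2 \left(3 + 5\right)\right)\right)^{2}\right)\right) = - 6 \left(7 - \left(18 - 2 \left(-2 + 8 \left(1 + 2 \cdot 8\right)\right)^{2}\right)\right) = - 6 \left(7 - \left(18 - 2 \left(-2 + 8 \left(1 + 16\right)\right)^{2}\right)\right) = - 6 \left(7 - \left(18 - 2 \left(-2 + 8 \cdot 17\right)^{2}\right)\right) = - 6 \left(7 - \left(18 - 2 \left(-2 + 136\right)^{2}\right)\right) = - 6 \left(7 - \left(18 - 2 \cdot 134^{2}\right)\right) = - 6 \left(7 + \left(-18 + 2 \cdot 17956\right)\right) = - 6 \left(7 + \left(-18 + 35912\right)\right) = - 6 \left(7 + 35894\right) = \left(-6\right) 35901 = -215406$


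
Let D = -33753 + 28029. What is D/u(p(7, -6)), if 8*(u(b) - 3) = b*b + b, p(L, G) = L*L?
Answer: -22896/1237 ≈ -18.509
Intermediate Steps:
p(L, G) = L²
D = -5724
u(b) = 3 + b/8 + b²/8 (u(b) = 3 + (b*b + b)/8 = 3 + (b² + b)/8 = 3 + (b + b²)/8 = 3 + (b/8 + b²/8) = 3 + b/8 + b²/8)
D/u(p(7, -6)) = -5724/(3 + (⅛)*7² + (7²)²/8) = -5724/(3 + (⅛)*49 + (⅛)*49²) = -5724/(3 + 49/8 + (⅛)*2401) = -5724/(3 + 49/8 + 2401/8) = -5724/1237/4 = -5724*4/1237 = -22896/1237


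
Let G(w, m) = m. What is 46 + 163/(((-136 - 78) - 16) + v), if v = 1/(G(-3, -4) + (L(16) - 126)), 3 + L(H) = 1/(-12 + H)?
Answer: 5531611/122134 ≈ 45.291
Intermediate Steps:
L(H) = -3 + 1/(-12 + H)
v = -4/531 (v = 1/(-4 + ((37 - 3*16)/(-12 + 16) - 126)) = 1/(-4 + ((37 - 48)/4 - 126)) = 1/(-4 + ((¼)*(-11) - 126)) = 1/(-4 + (-11/4 - 126)) = 1/(-4 - 515/4) = 1/(-531/4) = -4/531 ≈ -0.0075330)
46 + 163/(((-136 - 78) - 16) + v) = 46 + 163/(((-136 - 78) - 16) - 4/531) = 46 + 163/((-214 - 16) - 4/531) = 46 + 163/(-230 - 4/531) = 46 + 163/(-122134/531) = 46 + 163*(-531/122134) = 46 - 86553/122134 = 5531611/122134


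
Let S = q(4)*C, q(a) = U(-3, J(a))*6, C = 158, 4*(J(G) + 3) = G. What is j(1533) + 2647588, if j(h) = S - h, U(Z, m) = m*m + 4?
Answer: 2653639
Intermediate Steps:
J(G) = -3 + G/4
U(Z, m) = 4 + m**2 (U(Z, m) = m**2 + 4 = 4 + m**2)
q(a) = 24 + 6*(-3 + a/4)**2 (q(a) = (4 + (-3 + a/4)**2)*6 = 24 + 6*(-3 + a/4)**2)
S = 7584 (S = (24 + 3*(-12 + 4)**2/8)*158 = (24 + (3/8)*(-8)**2)*158 = (24 + (3/8)*64)*158 = (24 + 24)*158 = 48*158 = 7584)
j(h) = 7584 - h
j(1533) + 2647588 = (7584 - 1*1533) + 2647588 = (7584 - 1533) + 2647588 = 6051 + 2647588 = 2653639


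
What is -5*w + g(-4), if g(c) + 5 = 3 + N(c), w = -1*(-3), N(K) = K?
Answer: -21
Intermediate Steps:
w = 3
g(c) = -2 + c (g(c) = -5 + (3 + c) = -2 + c)
-5*w + g(-4) = -5*3 + (-2 - 4) = -15 - 6 = -21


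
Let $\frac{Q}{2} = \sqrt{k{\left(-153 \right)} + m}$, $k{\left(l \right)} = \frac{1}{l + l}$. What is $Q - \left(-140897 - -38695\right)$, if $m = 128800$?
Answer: $102202 + \frac{\sqrt{1340035166}}{51} \approx 1.0292 \cdot 10^{5}$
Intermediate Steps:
$k{\left(l \right)} = \frac{1}{2 l}$
$Q = \frac{\sqrt{1340035166}}{51}$ ($Q = 2 \sqrt{\frac{1}{2 \left(-153\right)} + 128800} = 2 \sqrt{\frac{1}{2} \left(- \frac{1}{153}\right) + 128800} = 2 \sqrt{- \frac{1}{306} + 128800} = 2 \sqrt{\frac{39412799}{306}} = 2 \frac{\sqrt{1340035166}}{102} = \frac{\sqrt{1340035166}}{51} \approx 717.77$)
$Q - \left(-140897 - -38695\right) = \frac{\sqrt{1340035166}}{51} - \left(-140897 - -38695\right) = \frac{\sqrt{1340035166}}{51} - \left(-140897 + 38695\right) = \frac{\sqrt{1340035166}}{51} - -102202 = \frac{\sqrt{1340035166}}{51} + 102202 = 102202 + \frac{\sqrt{1340035166}}{51}$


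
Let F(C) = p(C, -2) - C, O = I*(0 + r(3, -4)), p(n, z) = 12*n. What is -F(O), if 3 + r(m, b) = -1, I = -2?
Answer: -88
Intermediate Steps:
r(m, b) = -4 (r(m, b) = -3 - 1 = -4)
O = 8 (O = -2*(0 - 4) = -2*(-4) = 8)
F(C) = 11*C (F(C) = 12*C - C = 11*C)
-F(O) = -11*8 = -1*88 = -88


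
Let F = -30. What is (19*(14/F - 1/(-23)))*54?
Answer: -49932/115 ≈ -434.19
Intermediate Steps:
(19*(14/F - 1/(-23)))*54 = (19*(14/(-30) - 1/(-23)))*54 = (19*(14*(-1/30) - 1*(-1/23)))*54 = (19*(-7/15 + 1/23))*54 = (19*(-146/345))*54 = -2774/345*54 = -49932/115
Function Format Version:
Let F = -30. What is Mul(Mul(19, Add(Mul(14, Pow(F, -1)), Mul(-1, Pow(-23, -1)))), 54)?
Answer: Rational(-49932, 115) ≈ -434.19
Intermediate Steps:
Mul(Mul(19, Add(Mul(14, Pow(F, -1)), Mul(-1, Pow(-23, -1)))), 54) = Mul(Mul(19, Add(Mul(14, Pow(-30, -1)), Mul(-1, Pow(-23, -1)))), 54) = Mul(Mul(19, Add(Mul(14, Rational(-1, 30)), Mul(-1, Rational(-1, 23)))), 54) = Mul(Mul(19, Add(Rational(-7, 15), Rational(1, 23))), 54) = Mul(Mul(19, Rational(-146, 345)), 54) = Mul(Rational(-2774, 345), 54) = Rational(-49932, 115)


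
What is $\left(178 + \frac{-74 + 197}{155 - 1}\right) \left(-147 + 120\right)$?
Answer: $- \frac{743445}{154} \approx -4827.6$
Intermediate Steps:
$\left(178 + \frac{-74 + 197}{155 - 1}\right) \left(-147 + 120\right) = \left(178 + \frac{123}{154}\right) \left(-27\right) = \frac{27535}{154} \left(-27\right) = - \frac{743445}{154}$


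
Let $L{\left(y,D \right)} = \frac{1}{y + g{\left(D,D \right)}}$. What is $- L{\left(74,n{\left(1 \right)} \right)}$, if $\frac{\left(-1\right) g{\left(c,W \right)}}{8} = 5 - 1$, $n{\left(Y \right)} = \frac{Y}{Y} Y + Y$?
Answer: $- \frac{1}{42} \approx -0.02381$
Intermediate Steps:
$n{\left(Y \right)} = 2 Y$ ($n{\left(Y \right)} = 1 Y + Y = Y + Y = 2 Y$)
$g{\left(c,W \right)} = -32$ ($g{\left(c,W \right)} = - 8 \left(5 - 1\right) = \left(-8\right) 4 = -32$)
$L{\left(y,D \right)} = \frac{1}{-32 + y}$ ($L{\left(y,D \right)} = \frac{1}{y - 32} = \frac{1}{-32 + y}$)
$- L{\left(74,n{\left(1 \right)} \right)} = - \frac{1}{-32 + 74} = - \frac{1}{42}$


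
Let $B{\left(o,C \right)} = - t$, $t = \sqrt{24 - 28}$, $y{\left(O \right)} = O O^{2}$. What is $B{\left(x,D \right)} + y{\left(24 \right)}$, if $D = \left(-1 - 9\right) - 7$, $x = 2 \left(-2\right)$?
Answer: $13824 - 2 i \approx 13824.0 - 2.0 i$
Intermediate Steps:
$y{\left(O \right)} = O^{3}$
$x = -4$
$t = 2 i$ ($t = \sqrt{-4} = 2 i \approx 2.0 i$)
$D = -17$ ($D = -10 - 7 = -17$)
$B{\left(o,C \right)} = - 2 i$
$B{\left(x,D \right)} + y{\left(24 \right)} = - 2 i + 24^{3} = - 2 i + 13824 = 13824 - 2 i$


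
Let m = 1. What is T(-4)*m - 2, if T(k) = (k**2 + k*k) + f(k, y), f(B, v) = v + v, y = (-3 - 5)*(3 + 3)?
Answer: -66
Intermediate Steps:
y = -48 (y = -8*6 = -48)
f(B, v) = 2*v
T(k) = -96 + 2*k**2 (T(k) = (k**2 + k*k) + 2*(-48) = (k**2 + k**2) - 96 = 2*k**2 - 96 = -96 + 2*k**2)
T(-4)*m - 2 = (-96 + 2*(-4)**2)*1 - 2 = (-96 + 2*16)*1 - 2 = (-96 + 32)*1 - 2 = -64*1 - 2 = -64 - 2 = -66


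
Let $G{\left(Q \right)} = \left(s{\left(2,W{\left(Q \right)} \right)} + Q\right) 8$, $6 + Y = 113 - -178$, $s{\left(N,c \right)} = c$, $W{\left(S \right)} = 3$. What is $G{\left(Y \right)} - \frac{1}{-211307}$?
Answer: $\frac{486851329}{211307} \approx 2304.0$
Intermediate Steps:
$Y = 285$ ($Y = -6 + \left(113 - -178\right) = -6 + \left(113 + 178\right) = -6 + 291 = 285$)
$G{\left(Q \right)} = 24 + 8 Q$ ($G{\left(Q \right)} = \left(3 + Q\right) 8 = 24 + 8 Q$)
$G{\left(Y \right)} - \frac{1}{-211307} = \left(24 + 8 \cdot 285\right) - \frac{1}{-211307} = \left(24 + 2280\right) - - \frac{1}{211307} = 2304 + \frac{1}{211307} = \frac{486851329}{211307}$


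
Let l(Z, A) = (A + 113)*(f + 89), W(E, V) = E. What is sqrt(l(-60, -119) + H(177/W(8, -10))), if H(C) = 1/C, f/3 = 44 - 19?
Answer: 4*I*sqrt(1926645)/177 ≈ 31.368*I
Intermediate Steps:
f = 75 (f = 3*(44 - 19) = 3*25 = 75)
l(Z, A) = 18532 + 164*A (l(Z, A) = (A + 113)*(75 + 89) = (113 + A)*164 = 18532 + 164*A)
sqrt(l(-60, -119) + H(177/W(8, -10))) = sqrt((18532 + 164*(-119)) + 1/(177/8)) = sqrt((18532 - 19516) + 1/(177*(1/8))) = sqrt(-984 + 1/(177/8)) = sqrt(-984 + 8/177) = sqrt(-174160/177) = 4*I*sqrt(1926645)/177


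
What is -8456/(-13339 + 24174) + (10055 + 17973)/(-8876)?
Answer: -13526387/3434695 ≈ -3.9382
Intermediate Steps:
-8456/(-13339 + 24174) + (10055 + 17973)/(-8876) = -8456/10835 + 28028*(-1/8876) = -8456*1/10835 - 1001/317 = -8456/10835 - 1001/317 = -13526387/3434695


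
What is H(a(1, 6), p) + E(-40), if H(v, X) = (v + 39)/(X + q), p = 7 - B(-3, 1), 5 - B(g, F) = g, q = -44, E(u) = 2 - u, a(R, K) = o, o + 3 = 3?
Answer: 617/15 ≈ 41.133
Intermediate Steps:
o = 0 (o = -3 + 3 = 0)
a(R, K) = 0
B(g, F) = 5 - g
p = -1 (p = 7 - (5 - 1*(-3)) = 7 - (5 + 3) = 7 - 1*8 = 7 - 8 = -1)
H(v, X) = (39 + v)/(-44 + X) (H(v, X) = (v + 39)/(X - 44) = (39 + v)/(-44 + X))
H(a(1, 6), p) + E(-40) = (39 + 0)/(-44 - 1) + (2 - 1*(-40)) = 39/(-45) + (2 + 40) = -1/45*39 + 42 = -13/15 + 42 = 617/15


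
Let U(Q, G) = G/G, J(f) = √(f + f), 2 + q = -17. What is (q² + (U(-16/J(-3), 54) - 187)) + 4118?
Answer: 4293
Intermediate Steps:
q = -19 (q = -2 - 17 = -19)
J(f) = √2*√f (J(f) = √(2*f) = √2*√f)
U(Q, G) = 1
(q² + (U(-16/J(-3), 54) - 187)) + 4118 = ((-19)² + (1 - 187)) + 4118 = (361 - 186) + 4118 = 175 + 4118 = 4293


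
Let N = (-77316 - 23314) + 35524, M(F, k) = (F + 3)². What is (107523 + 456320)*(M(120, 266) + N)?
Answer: -28179181611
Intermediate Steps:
M(F, k) = (3 + F)²
N = -65106 (N = -100630 + 35524 = -65106)
(107523 + 456320)*(M(120, 266) + N) = (107523 + 456320)*((3 + 120)² - 65106) = 563843*(123² - 65106) = 563843*(15129 - 65106) = 563843*(-49977) = -28179181611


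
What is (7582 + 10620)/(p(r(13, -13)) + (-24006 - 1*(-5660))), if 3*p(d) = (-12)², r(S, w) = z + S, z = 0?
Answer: -9101/9149 ≈ -0.99475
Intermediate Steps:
r(S, w) = S (r(S, w) = 0 + S = S)
p(d) = 48 (p(d) = (⅓)*(-12)² = (⅓)*144 = 48)
(7582 + 10620)/(p(r(13, -13)) + (-24006 - 1*(-5660))) = (7582 + 10620)/(48 + (-24006 - 1*(-5660))) = 18202/(48 + (-24006 + 5660)) = 18202/(48 - 18346) = 18202/(-18298) = 18202*(-1/18298) = -9101/9149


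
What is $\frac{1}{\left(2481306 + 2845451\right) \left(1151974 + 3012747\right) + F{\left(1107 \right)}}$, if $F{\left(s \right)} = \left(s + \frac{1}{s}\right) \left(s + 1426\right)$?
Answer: $\frac{1107}{24558196715020129} \approx 4.5077 \cdot 10^{-14}$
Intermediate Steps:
$F{\left(s \right)} = \left(1426 + s\right) \left(s + \frac{1}{s}\right)$ ($F{\left(s \right)} = \left(s + \frac{1}{s}\right) \left(1426 + s\right) = \left(1426 + s\right) \left(s + \frac{1}{s}\right)$)
$\frac{1}{\left(2481306 + 2845451\right) \left(1151974 + 3012747\right) + F{\left(1107 \right)}} = \frac{1}{\left(2481306 + 2845451\right) \left(1151974 + 3012747\right) + \left(1 + 1107^{2} + 1426 \cdot 1107 + \frac{1426}{1107}\right)} = \frac{1}{5326757 \cdot 4164721 + \left(1 + 1225449 + 1578582 + 1426 \cdot \frac{1}{1107}\right)} = \frac{1}{22184456739797 + \left(1 + 1225449 + 1578582 + \frac{1426}{1107}\right)} = \frac{1}{22184456739797 + \frac{3104064850}{1107}} = \frac{1}{\frac{24558196715020129}{1107}} = \frac{1107}{24558196715020129}$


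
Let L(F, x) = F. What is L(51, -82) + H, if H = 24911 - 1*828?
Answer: 24134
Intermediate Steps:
H = 24083 (H = 24911 - 828 = 24083)
L(51, -82) + H = 51 + 24083 = 24134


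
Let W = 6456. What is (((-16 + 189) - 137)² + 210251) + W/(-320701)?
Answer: 67843327991/320701 ≈ 2.1155e+5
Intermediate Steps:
(((-16 + 189) - 137)² + 210251) + W/(-320701) = (((-16 + 189) - 137)² + 210251) + 6456/(-320701) = ((173 - 137)² + 210251) + 6456*(-1/320701) = (36² + 210251) - 6456/320701 = (1296 + 210251) - 6456/320701 = 211547 - 6456/320701 = 67843327991/320701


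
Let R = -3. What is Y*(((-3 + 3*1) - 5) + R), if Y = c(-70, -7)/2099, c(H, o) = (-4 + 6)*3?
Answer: -48/2099 ≈ -0.022868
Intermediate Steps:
c(H, o) = 6 (c(H, o) = 2*3 = 6)
Y = 6/2099 ≈ 0.0028585
Y*(((-3 + 3*1) - 5) + R) = 6*(((-3 + 3*1) - 5) - 3)/2099 = 6*(((-3 + 3) - 5) - 3)/2099 = 6*((0 - 5) - 3)/2099 = 6*(-5 - 3)/2099 = (6/2099)*(-8) = -48/2099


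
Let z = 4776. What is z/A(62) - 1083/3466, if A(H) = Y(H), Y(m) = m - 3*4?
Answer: 8249733/86650 ≈ 95.208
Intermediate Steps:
Y(m) = -12 + m (Y(m) = m - 12 = -12 + m)
A(H) = -12 + H
z/A(62) - 1083/3466 = 4776/(-12 + 62) - 1083/3466 = 4776/50 - 1083*1/3466 = 4776*(1/50) - 1083/3466 = 2388/25 - 1083/3466 = 8249733/86650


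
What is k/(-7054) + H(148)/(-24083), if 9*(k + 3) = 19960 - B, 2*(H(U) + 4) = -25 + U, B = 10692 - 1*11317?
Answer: -498748759/1528933338 ≈ -0.32621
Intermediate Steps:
B = -625 (B = 10692 - 11317 = -625)
H(U) = -33/2 + U/2 (H(U) = -4 + (-25 + U)/2 = -4 + (-25/2 + U/2) = -33/2 + U/2)
k = 20558/9 (k = -3 + (19960 - 1*(-625))/9 = -3 + (19960 + 625)/9 = -3 + (1/9)*20585 = -3 + 20585/9 = 20558/9 ≈ 2284.2)
k/(-7054) + H(148)/(-24083) = (20558/9)/(-7054) + (-33/2 + (1/2)*148)/(-24083) = (20558/9)*(-1/7054) + (-33/2 + 74)*(-1/24083) = -10279/31743 + (115/2)*(-1/24083) = -10279/31743 - 115/48166 = -498748759/1528933338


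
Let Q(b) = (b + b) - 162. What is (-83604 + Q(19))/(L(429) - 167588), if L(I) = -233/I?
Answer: 35919312/71895485 ≈ 0.49960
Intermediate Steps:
Q(b) = -162 + 2*b (Q(b) = 2*b - 162 = -162 + 2*b)
(-83604 + Q(19))/(L(429) - 167588) = (-83604 + (-162 + 2*19))/(-233/429 - 167588) = (-83604 + (-162 + 38))/(-233*1/429 - 167588) = (-83604 - 124)/(-233/429 - 167588) = -83728/(-71895485/429) = -83728*(-429/71895485) = 35919312/71895485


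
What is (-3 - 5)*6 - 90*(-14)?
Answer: 1212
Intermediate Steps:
(-3 - 5)*6 - 90*(-14) = -8*6 + 1260 = -48 + 1260 = 1212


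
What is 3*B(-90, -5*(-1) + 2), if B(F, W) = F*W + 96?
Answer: -1602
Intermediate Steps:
B(F, W) = 96 + F*W
3*B(-90, -5*(-1) + 2) = 3*(96 - 90*(-5*(-1) + 2)) = 3*(96 - 90*(5 + 2)) = 3*(96 - 90*7) = 3*(96 - 630) = 3*(-534) = -1602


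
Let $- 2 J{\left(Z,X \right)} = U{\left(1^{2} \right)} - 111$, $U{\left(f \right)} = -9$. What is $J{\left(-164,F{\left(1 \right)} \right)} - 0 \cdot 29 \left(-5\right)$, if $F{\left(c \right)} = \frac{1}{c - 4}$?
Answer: $60$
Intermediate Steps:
$F{\left(c \right)} = \frac{1}{-4 + c}$
$J{\left(Z,X \right)} = 60$ ($J{\left(Z,X \right)} = - \frac{-9 - 111}{2} = \left(- \frac{1}{2}\right) \left(-120\right) = 60$)
$J{\left(-164,F{\left(1 \right)} \right)} - 0 \cdot 29 \left(-5\right) = 60 - 0 \cdot 29 \left(-5\right) = 60 - 0 \left(-5\right) = 60 - 0 = 60 + 0 = 60$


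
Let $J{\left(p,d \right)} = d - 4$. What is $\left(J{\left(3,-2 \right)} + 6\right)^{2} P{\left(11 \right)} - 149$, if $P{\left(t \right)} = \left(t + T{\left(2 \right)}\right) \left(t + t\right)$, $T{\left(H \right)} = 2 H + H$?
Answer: $-149$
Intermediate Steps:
$T{\left(H \right)} = 3 H$
$J{\left(p,d \right)} = -4 + d$
$P{\left(t \right)} = 2 t \left(6 + t\right)$ ($P{\left(t \right)} = \left(t + 3 \cdot 2\right) \left(t + t\right) = \left(t + 6\right) 2 t = \left(6 + t\right) 2 t = 2 t \left(6 + t\right)$)
$\left(J{\left(3,-2 \right)} + 6\right)^{2} P{\left(11 \right)} - 149 = \left(\left(-4 - 2\right) + 6\right)^{2} \cdot 2 \cdot 11 \left(6 + 11\right) - 149 = \left(-6 + 6\right)^{2} \cdot 2 \cdot 11 \cdot 17 - 149 = 0^{2} \cdot 374 - 149 = 0 \cdot 374 - 149 = 0 - 149 = -149$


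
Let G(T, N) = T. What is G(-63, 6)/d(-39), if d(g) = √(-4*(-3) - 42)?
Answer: 21*I*√30/10 ≈ 11.502*I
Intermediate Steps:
d(g) = I*√30 (d(g) = √(12 - 42) = √(-30) = I*√30)
G(-63, 6)/d(-39) = -63*(-I*√30/30) = -(-21)*I*√30/10 = 21*I*√30/10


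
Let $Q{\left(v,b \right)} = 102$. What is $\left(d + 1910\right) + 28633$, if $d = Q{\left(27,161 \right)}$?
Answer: $30645$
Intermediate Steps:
$d = 102$
$\left(d + 1910\right) + 28633 = \left(102 + 1910\right) + 28633 = 2012 + 28633 = 30645$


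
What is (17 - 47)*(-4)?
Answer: 120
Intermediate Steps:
(17 - 47)*(-4) = -30*(-4) = 120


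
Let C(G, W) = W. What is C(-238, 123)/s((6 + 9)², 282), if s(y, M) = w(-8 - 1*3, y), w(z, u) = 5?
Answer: 123/5 ≈ 24.600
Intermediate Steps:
s(y, M) = 5
C(-238, 123)/s((6 + 9)², 282) = 123/5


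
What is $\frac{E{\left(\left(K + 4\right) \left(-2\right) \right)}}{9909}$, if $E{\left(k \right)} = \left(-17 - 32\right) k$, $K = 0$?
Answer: $\frac{392}{9909} \approx 0.03956$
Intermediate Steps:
$E{\left(k \right)} = - 49 k$
$\frac{E{\left(\left(K + 4\right) \left(-2\right) \right)}}{9909} = \frac{\left(-49\right) \left(0 + 4\right) \left(-2\right)}{9909} = - 49 \cdot 4 \left(-2\right) \frac{1}{9909} = \left(-49\right) \left(-8\right) \frac{1}{9909} = 392 \cdot \frac{1}{9909} = \frac{392}{9909}$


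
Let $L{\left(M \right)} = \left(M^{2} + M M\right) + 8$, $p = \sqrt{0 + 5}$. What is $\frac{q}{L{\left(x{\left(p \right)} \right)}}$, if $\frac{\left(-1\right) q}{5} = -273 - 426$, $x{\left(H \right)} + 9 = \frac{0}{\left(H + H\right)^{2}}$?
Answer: $\frac{699}{34} \approx 20.559$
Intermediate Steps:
$p = \sqrt{5} \approx 2.2361$
$x{\left(H \right)} = -9$ ($x{\left(H \right)} = -9 + \frac{0}{\left(H + H\right)^{2}} = -9 + \frac{0}{\left(2 H\right)^{2}} = -9 + \frac{0}{4 H^{2}} = -9 + 0 \frac{1}{4 H^{2}} = -9 + 0 = -9$)
$L{\left(M \right)} = 8 + 2 M^{2}$ ($L{\left(M \right)} = \left(M^{2} + M^{2}\right) + 8 = 2 M^{2} + 8 = 8 + 2 M^{2}$)
$q = 3495$ ($q = - 5 \left(-273 - 426\right) = \left(-5\right) \left(-699\right) = 3495$)
$\frac{q}{L{\left(x{\left(p \right)} \right)}} = \frac{3495}{8 + 2 \left(-9\right)^{2}} = \frac{3495}{8 + 2 \cdot 81} = \frac{3495}{8 + 162} = \frac{3495}{170} = 3495 \cdot \frac{1}{170} = \frac{699}{34}$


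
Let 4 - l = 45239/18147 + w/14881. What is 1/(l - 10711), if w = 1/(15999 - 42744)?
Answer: -34890662245/373661300249859 ≈ -9.3375e-5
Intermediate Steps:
w = -1/26745 (w = 1/(-26745) = -1/26745 ≈ -3.7390e-5)
l = 52583056336/34890662245 (l = 4 - (45239/18147 - 1/26745/14881) = 4 - (45239*(1/18147) - 1/26745*1/14881) = 4 - (45239/18147 - 1/397992345) = 4 - 1*86979592644/34890662245 = 4 - 86979592644/34890662245 = 52583056336/34890662245 ≈ 1.5071)
1/(l - 10711) = 1/(52583056336/34890662245 - 10711) = 1/(-373661300249859/34890662245) = -34890662245/373661300249859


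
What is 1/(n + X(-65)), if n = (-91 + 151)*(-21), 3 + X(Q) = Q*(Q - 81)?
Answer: 1/8227 ≈ 0.00012155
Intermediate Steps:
X(Q) = -3 + Q*(-81 + Q) (X(Q) = -3 + Q*(Q - 81) = -3 + Q*(-81 + Q))
n = -1260 (n = 60*(-21) = -1260)
1/(n + X(-65)) = 1/(-1260 + (-3 + (-65)² - 81*(-65))) = 1/(-1260 + (-3 + 4225 + 5265)) = 1/(-1260 + 9487) = 1/8227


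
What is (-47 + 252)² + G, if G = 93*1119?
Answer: 146092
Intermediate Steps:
G = 104067
(-47 + 252)² + G = (-47 + 252)² + 104067 = 205² + 104067 = 42025 + 104067 = 146092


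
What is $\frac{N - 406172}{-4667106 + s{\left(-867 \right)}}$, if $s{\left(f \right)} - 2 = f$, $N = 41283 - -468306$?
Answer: $- \frac{103417}{4667971} \approx -0.022155$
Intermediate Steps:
$N = 509589$ ($N = 41283 + 468306 = 509589$)
$s{\left(f \right)} = 2 + f$
$\frac{N - 406172}{-4667106 + s{\left(-867 \right)}} = \frac{509589 - 406172}{-4667106 + \left(2 - 867\right)} = \frac{103417}{-4667106 - 865} = \frac{103417}{-4667971} = 103417 \left(- \frac{1}{4667971}\right) = - \frac{103417}{4667971}$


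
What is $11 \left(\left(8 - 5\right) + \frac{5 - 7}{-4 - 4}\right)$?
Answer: $\frac{143}{4} \approx 35.75$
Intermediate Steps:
$11 \left(\left(8 - 5\right) + \frac{5 - 7}{-4 - 4}\right) = 11 \left(\left(8 - 5\right) - \frac{2}{-8}\right) = 11 \left(3 - - \frac{1}{4}\right) = 11 \left(3 + \frac{1}{4}\right) = 11 \cdot \frac{13}{4} = \frac{143}{4}$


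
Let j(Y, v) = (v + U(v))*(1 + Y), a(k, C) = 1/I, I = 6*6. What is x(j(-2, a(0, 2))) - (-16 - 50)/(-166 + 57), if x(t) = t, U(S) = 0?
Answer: -2485/3924 ≈ -0.63328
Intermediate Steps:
I = 36
a(k, C) = 1/36
j(Y, v) = v*(1 + Y) (j(Y, v) = (v + 0)*(1 + Y) = v*(1 + Y))
x(j(-2, a(0, 2))) - (-16 - 50)/(-166 + 57) = (1 - 2)/36 - (-16 - 50)/(-166 + 57) = (1/36)*(-1) - (-66)/(-109) = -1/36 - (-66)*(-1)/109 = -1/36 - 1*66/109 = -1/36 - 66/109 = -2485/3924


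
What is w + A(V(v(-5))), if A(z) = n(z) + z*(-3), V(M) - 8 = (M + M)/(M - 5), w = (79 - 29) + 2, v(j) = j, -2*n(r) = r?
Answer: 41/2 ≈ 20.500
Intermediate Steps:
n(r) = -r/2
w = 52 (w = 50 + 2 = 52)
V(M) = 8 + 2*M/(-5 + M) (V(M) = 8 + (M + M)/(M - 5) = 8 + (2*M)/(-5 + M) = 8 + 2*M/(-5 + M))
A(z) = -7*z/2 (A(z) = -z/2 + z*(-3) = -z/2 - 3*z = -7*z/2)
w + A(V(v(-5))) = 52 - 35*(-4 - 5)/(-5 - 5) = 52 - 35*(-9)/(-10) = 52 - 35*(-1)*(-9)/10 = 52 - 7/2*9 = 52 - 63/2 = 41/2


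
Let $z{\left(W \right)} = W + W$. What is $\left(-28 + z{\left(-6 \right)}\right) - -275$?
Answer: $235$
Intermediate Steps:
$z{\left(W \right)} = 2 W$
$\left(-28 + z{\left(-6 \right)}\right) - -275 = \left(-28 + 2 \left(-6\right)\right) - -275 = \left(-28 - 12\right) + 275 = -40 + 275 = 235$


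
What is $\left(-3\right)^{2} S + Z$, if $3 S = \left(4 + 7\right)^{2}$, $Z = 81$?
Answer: $444$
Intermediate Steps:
$S = \frac{121}{3}$ ($S = \frac{\left(4 + 7\right)^{2}}{3} = \frac{11^{2}}{3} = \frac{1}{3} \cdot 121 = \frac{121}{3} \approx 40.333$)
$\left(-3\right)^{2} S + Z = \left(-3\right)^{2} \cdot \frac{121}{3} + 81 = 9 \cdot \frac{121}{3} + 81 = 363 + 81 = 444$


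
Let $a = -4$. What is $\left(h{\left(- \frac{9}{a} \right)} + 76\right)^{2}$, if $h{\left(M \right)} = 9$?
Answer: $7225$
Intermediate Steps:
$\left(h{\left(- \frac{9}{a} \right)} + 76\right)^{2} = \left(9 + 76\right)^{2} = 85^{2} = 7225$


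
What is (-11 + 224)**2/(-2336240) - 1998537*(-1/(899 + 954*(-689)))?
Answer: -4698842610063/1533524289680 ≈ -3.0641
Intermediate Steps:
(-11 + 224)**2/(-2336240) - 1998537*(-1/(899 + 954*(-689))) = 213**2*(-1/2336240) - 1998537*(-1/(899 - 657306)) = 45369*(-1/2336240) - 1998537/((-1*(-656407))) = -45369/2336240 - 1998537/656407 = -4698842610063/1533524289680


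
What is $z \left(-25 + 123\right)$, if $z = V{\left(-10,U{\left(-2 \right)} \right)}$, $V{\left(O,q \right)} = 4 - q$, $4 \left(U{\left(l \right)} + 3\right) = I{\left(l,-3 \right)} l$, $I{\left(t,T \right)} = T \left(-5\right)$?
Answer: $1421$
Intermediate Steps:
$I{\left(t,T \right)} = - 5 T$
$U{\left(l \right)} = -3 + \frac{15 l}{4}$ ($U{\left(l \right)} = -3 + \frac{\left(-5\right) \left(-3\right) l}{4} = -3 + \frac{15 l}{4}$)
$z = \frac{29}{2}$ ($z = 4 - \left(-3 + \frac{15}{4} \left(-2\right)\right) = 4 - \left(-3 - \frac{15}{2}\right) = 4 - - \frac{21}{2} = 4 + \frac{21}{2} = \frac{29}{2} \approx 14.5$)
$z \left(-25 + 123\right) = \frac{29 \left(-25 + 123\right)}{2} = \frac{29}{2} \cdot 98 = 1421$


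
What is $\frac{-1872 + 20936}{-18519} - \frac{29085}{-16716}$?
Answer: $\frac{10473871}{14741124} \approx 0.71052$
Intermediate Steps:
$\frac{-1872 + 20936}{-18519} - \frac{29085}{-16716} = 19064 \left(- \frac{1}{18519}\right) - - \frac{1385}{796} = - \frac{19064}{18519} + \frac{1385}{796} = \frac{10473871}{14741124}$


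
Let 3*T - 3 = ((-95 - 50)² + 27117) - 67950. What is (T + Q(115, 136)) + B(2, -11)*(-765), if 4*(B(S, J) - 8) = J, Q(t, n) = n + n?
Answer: -124151/12 ≈ -10346.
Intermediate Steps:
Q(t, n) = 2*n
B(S, J) = 8 + J/4
T = -19805/3 (T = 1 + (((-95 - 50)² + 27117) - 67950)/3 = 1 + (((-145)² + 27117) - 67950)/3 = 1 + ((21025 + 27117) - 67950)/3 = 1 + (48142 - 67950)/3 = 1 + (⅓)*(-19808) = 1 - 19808/3 = -19805/3 ≈ -6601.7)
(T + Q(115, 136)) + B(2, -11)*(-765) = (-19805/3 + 2*136) + (8 + (¼)*(-11))*(-765) = (-19805/3 + 272) + (8 - 11/4)*(-765) = -18989/3 + (21/4)*(-765) = -18989/3 - 16065/4 = -124151/12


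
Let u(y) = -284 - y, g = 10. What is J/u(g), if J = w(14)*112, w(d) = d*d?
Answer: -224/3 ≈ -74.667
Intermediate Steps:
w(d) = d²
J = 21952 (J = 14²*112 = 196*112 = 21952)
J/u(g) = 21952/(-284 - 1*10) = 21952/(-284 - 10) = 21952/(-294) = 21952*(-1/294) = -224/3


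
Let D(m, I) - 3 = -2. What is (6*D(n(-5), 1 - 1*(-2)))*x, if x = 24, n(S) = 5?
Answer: 144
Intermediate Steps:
D(m, I) = 1 (D(m, I) = 3 - 2 = 1)
(6*D(n(-5), 1 - 1*(-2)))*x = (6*1)*24 = 6*24 = 144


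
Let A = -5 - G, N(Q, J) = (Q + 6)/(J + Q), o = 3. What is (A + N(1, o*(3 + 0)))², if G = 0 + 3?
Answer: 5329/100 ≈ 53.290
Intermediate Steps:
G = 3
N(Q, J) = (6 + Q)/(J + Q)
A = -8 (A = -5 - 1*3 = -5 - 3 = -8)
(A + N(1, o*(3 + 0)))² = (-8 + (6 + 1)/(3*(3 + 0) + 1))² = (-8 + 7/(3*3 + 1))² = (-8 + 7/(9 + 1))² = (-8 + 7/10)² = (-73/10)² = 5329/100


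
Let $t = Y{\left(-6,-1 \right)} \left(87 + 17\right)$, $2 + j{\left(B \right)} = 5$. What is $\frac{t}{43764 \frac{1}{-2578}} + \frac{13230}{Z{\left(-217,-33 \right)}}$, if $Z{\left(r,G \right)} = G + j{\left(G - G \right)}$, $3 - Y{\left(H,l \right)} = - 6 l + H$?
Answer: $- \frac{1675355}{3647} \approx -459.38$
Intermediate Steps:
$j{\left(B \right)} = 3$ ($j{\left(B \right)} = -2 + 5 = 3$)
$Y{\left(H,l \right)} = 3 - H + 6 l$ ($Y{\left(H,l \right)} = 3 - \left(- 6 l + H\right) = 3 - \left(H - 6 l\right) = 3 - H + 6 l$)
$Z{\left(r,G \right)} = 3 + G$ ($Z{\left(r,G \right)} = G + 3 = 3 + G$)
$t = 312$ ($t = \left(3 - -6 + 6 \left(-1\right)\right) \left(87 + 17\right) = \left(3 + 6 - 6\right) 104 = 3 \cdot 104 = 312$)
$\frac{t}{43764 \frac{1}{-2578}} + \frac{13230}{Z{\left(-217,-33 \right)}} = \frac{312}{43764 \frac{1}{-2578}} + \frac{13230}{3 - 33} = \frac{312}{43764 \left(- \frac{1}{2578}\right)} + \frac{13230}{-30} = \frac{312}{- \frac{21882}{1289}} + 13230 \left(- \frac{1}{30}\right) = 312 \left(- \frac{1289}{21882}\right) - 441 = - \frac{67028}{3647} - 441 = - \frac{1675355}{3647}$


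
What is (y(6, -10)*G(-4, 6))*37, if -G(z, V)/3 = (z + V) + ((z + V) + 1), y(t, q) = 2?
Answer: -1110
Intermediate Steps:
G(z, V) = -3 - 6*V - 6*z (G(z, V) = -3*((z + V) + ((z + V) + 1)) = -3*((V + z) + ((V + z) + 1)) = -3*((V + z) + (1 + V + z)) = -3*(1 + 2*V + 2*z) = -3 - 6*V - 6*z)
(y(6, -10)*G(-4, 6))*37 = (2*(-3 - 6*6 - 6*(-4)))*37 = (2*(-3 - 36 + 24))*37 = (2*(-15))*37 = -30*37 = -1110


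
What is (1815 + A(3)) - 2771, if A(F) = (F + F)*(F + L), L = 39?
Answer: -704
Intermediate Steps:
A(F) = 2*F*(39 + F) (A(F) = (F + F)*(F + 39) = (2*F)*(39 + F) = 2*F*(39 + F))
(1815 + A(3)) - 2771 = (1815 + 2*3*(39 + 3)) - 2771 = (1815 + 2*3*42) - 2771 = (1815 + 252) - 2771 = 2067 - 2771 = -704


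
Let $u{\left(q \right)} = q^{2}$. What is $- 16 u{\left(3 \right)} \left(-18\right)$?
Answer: $2592$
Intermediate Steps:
$- 16 u{\left(3 \right)} \left(-18\right) = - 16 \cdot 3^{2} \left(-18\right) = \left(-16\right) 9 \left(-18\right) = \left(-144\right) \left(-18\right) = 2592$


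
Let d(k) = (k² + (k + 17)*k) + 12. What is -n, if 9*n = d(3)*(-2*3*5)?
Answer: 270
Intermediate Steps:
d(k) = 12 + k² + k*(17 + k) (d(k) = (k² + (17 + k)*k) + 12 = (k² + k*(17 + k)) + 12 = 12 + k² + k*(17 + k))
n = -270 (n = ((12 + 2*3² + 17*3)*(-2*3*5))/9 = ((12 + 2*9 + 51)*(-6*5))/9 = ((12 + 18 + 51)*(-30))/9 = (81*(-30))/9 = (⅑)*(-2430) = -270)
-n = -1*(-270) = 270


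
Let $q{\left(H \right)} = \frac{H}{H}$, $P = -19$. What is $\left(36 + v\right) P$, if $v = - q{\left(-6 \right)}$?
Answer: $-665$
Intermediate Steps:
$q{\left(H \right)} = 1$
$v = -1$ ($v = \left(-1\right) 1 = -1$)
$\left(36 + v\right) P = \left(36 - 1\right) \left(-19\right) = 35 \left(-19\right) = -665$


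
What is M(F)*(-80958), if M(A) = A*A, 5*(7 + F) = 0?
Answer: -3966942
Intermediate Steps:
F = -7 (F = -7 + (⅕)*0 = -7 + 0 = -7)
M(A) = A²
M(F)*(-80958) = (-7)²*(-80958) = 49*(-80958) = -3966942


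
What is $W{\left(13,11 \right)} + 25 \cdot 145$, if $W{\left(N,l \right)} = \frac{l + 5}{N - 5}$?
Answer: $3627$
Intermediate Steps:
$W{\left(N,l \right)} = \frac{5 + l}{-5 + N}$
$W{\left(13,11 \right)} + 25 \cdot 145 = \frac{5 + 11}{-5 + 13} + 25 \cdot 145 = \frac{1}{8} \cdot 16 + 3625 = 2 + 3625 = 3627$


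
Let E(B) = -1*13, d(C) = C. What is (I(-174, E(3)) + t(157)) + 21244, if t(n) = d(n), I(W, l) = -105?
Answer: 21296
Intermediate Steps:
E(B) = -13
t(n) = n
(I(-174, E(3)) + t(157)) + 21244 = (-105 + 157) + 21244 = 52 + 21244 = 21296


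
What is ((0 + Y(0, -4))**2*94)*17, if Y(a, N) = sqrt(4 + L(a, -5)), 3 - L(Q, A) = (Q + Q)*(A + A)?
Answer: 11186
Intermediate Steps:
L(Q, A) = 3 - 4*A*Q (L(Q, A) = 3 - (Q + Q)*(A + A) = 3 - 2*Q*2*A = 3 - 4*A*Q)
Y(a, N) = sqrt(7 + 20*a) (Y(a, N) = sqrt(4 + (3 - 4*(-5)*a)) = sqrt(4 + (3 + 20*a)) = sqrt(7 + 20*a))
((0 + Y(0, -4))**2*94)*17 = ((0 + sqrt(7 + 20*0))**2*94)*17 = ((0 + sqrt(7 + 0))**2*94)*17 = ((0 + sqrt(7))**2*94)*17 = ((sqrt(7))**2*94)*17 = (7*94)*17 = 658*17 = 11186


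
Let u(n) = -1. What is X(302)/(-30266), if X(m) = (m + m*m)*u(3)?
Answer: 45753/15133 ≈ 3.0234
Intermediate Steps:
X(m) = -m - m² (X(m) = (m + m*m)*(-1) = (m + m²)*(-1) = -m - m²)
X(302)/(-30266) = -1*302*(1 + 302)/(-30266) = -1*302*303*(-1/30266) = -91506*(-1/30266) = 45753/15133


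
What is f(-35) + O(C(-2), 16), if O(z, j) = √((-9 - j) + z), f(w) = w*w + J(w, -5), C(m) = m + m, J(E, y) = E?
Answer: 1190 + I*√29 ≈ 1190.0 + 5.3852*I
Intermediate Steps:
C(m) = 2*m
f(w) = w + w² (f(w) = w*w + w = w² + w = w + w²)
O(z, j) = √(-9 + z - j)
f(-35) + O(C(-2), 16) = -35*(1 - 35) + √(-9 + 2*(-2) - 1*16) = -35*(-34) + √(-9 - 4 - 16) = 1190 + √(-29) = 1190 + I*√29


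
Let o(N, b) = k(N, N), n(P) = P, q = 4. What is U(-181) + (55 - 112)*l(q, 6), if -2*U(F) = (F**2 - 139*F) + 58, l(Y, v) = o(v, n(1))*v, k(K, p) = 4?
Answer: -30357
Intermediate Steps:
o(N, b) = 4
l(Y, v) = 4*v
U(F) = -29 - F**2/2 + 139*F/2 (U(F) = -((F**2 - 139*F) + 58)/2 = -(58 + F**2 - 139*F)/2 = -29 - F**2/2 + 139*F/2)
U(-181) + (55 - 112)*l(q, 6) = (-29 - 1/2*(-181)**2 + (139/2)*(-181)) + (55 - 112)*(4*6) = (-29 - 1/2*32761 - 25159/2) - 57*24 = (-29 - 32761/2 - 25159/2) - 1368 = -28989 - 1368 = -30357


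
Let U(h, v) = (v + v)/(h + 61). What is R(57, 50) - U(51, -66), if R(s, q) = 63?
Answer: 1797/28 ≈ 64.179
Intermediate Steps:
U(h, v) = 2*v/(61 + h) (U(h, v) = (2*v)/(61 + h) = 2*v/(61 + h))
R(57, 50) - U(51, -66) = 63 - 2*(-66)/(61 + 51) = 63 - 2*(-66)/112 = 63 - 1*(-33/28) = 63 + 33/28 = 1797/28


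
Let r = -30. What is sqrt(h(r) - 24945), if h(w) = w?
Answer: 15*I*sqrt(111) ≈ 158.03*I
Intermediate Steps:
sqrt(h(r) - 24945) = sqrt(-30 - 24945) = sqrt(-24975) = 15*I*sqrt(111)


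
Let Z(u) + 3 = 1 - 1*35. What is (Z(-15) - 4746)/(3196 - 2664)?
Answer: -4783/532 ≈ -8.9906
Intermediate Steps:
Z(u) = -37 (Z(u) = -3 + (1 - 1*35) = -3 + (1 - 35) = -3 - 34 = -37)
(Z(-15) - 4746)/(3196 - 2664) = (-37 - 4746)/(3196 - 2664) = -4783/532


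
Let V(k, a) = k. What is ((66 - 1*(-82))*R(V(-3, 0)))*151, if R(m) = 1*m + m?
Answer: -134088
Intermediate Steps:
R(m) = 2*m (R(m) = m + m = 2*m)
((66 - 1*(-82))*R(V(-3, 0)))*151 = ((66 - 1*(-82))*(2*(-3)))*151 = ((66 + 82)*(-6))*151 = (148*(-6))*151 = -888*151 = -134088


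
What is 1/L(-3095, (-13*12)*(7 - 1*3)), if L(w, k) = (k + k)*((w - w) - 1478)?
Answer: 1/1844544 ≈ 5.4214e-7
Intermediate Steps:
L(w, k) = -2956*k (L(w, k) = (2*k)*(0 - 1478) = (2*k)*(-1478) = -2956*k)
1/L(-3095, (-13*12)*(7 - 1*3)) = 1/(-2956*(-13*12)*(7 - 1*3)) = 1/(-(-461136)*(7 - 3)) = 1/(-(-461136)*4) = 1/(-2956*(-624)) = 1/1844544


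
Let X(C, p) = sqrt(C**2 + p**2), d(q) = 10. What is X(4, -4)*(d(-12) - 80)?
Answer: -280*sqrt(2) ≈ -395.98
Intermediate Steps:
X(4, -4)*(d(-12) - 80) = sqrt(4**2 + (-4)**2)*(10 - 80) = sqrt(16 + 16)*(-70) = sqrt(32)*(-70) = (4*sqrt(2))*(-70) = -280*sqrt(2)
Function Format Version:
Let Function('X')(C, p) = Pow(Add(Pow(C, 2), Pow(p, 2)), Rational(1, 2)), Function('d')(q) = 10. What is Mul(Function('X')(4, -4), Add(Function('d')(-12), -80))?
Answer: Mul(-280, Pow(2, Rational(1, 2))) ≈ -395.98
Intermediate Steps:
Mul(Function('X')(4, -4), Add(Function('d')(-12), -80)) = Mul(Pow(Add(Pow(4, 2), Pow(-4, 2)), Rational(1, 2)), Add(10, -80)) = Mul(Pow(Add(16, 16), Rational(1, 2)), -70) = Mul(Pow(32, Rational(1, 2)), -70) = Mul(Mul(4, Pow(2, Rational(1, 2))), -70) = Mul(-280, Pow(2, Rational(1, 2)))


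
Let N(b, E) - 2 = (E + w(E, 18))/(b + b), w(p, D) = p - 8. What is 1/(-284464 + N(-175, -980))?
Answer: -175/49779866 ≈ -3.5155e-6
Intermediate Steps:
w(p, D) = -8 + p
N(b, E) = 2 + (-8 + 2*E)/(2*b) (N(b, E) = 2 + (E + (-8 + E))/(b + b) = 2 + (-8 + 2*E)/((2*b)) = 2 + (-8 + 2*E)*(1/(2*b)) = 2 + (-8 + 2*E)/(2*b))
1/(-284464 + N(-175, -980)) = 1/(-284464 + (-4 - 980 + 2*(-175))/(-175)) = 1/(-284464 - (-4 - 980 - 350)/175) = 1/(-284464 - 1/175*(-1334)) = 1/(-284464 + 1334/175) = 1/(-49779866/175) = -175/49779866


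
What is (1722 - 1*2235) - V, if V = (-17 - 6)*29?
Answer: 154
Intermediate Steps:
V = -667 (V = -23*29 = -667)
(1722 - 1*2235) - V = (1722 - 1*2235) - 1*(-667) = (1722 - 2235) + 667 = -513 + 667 = 154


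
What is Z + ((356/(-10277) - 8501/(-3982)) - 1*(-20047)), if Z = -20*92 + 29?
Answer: 746358030489/40923014 ≈ 18238.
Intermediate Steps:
Z = -1811 (Z = -1840 + 29 = -1811)
Z + ((356/(-10277) - 8501/(-3982)) - 1*(-20047)) = -1811 + ((356/(-10277) - 8501/(-3982)) - 1*(-20047)) = -1811 + ((356*(-1/10277) - 8501*(-1/3982)) + 20047) = -1811 + ((-356/10277 + 8501/3982) + 20047) = -1811 + (85947185/40923014 + 20047) = -1811 + 820469608843/40923014 = 746358030489/40923014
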